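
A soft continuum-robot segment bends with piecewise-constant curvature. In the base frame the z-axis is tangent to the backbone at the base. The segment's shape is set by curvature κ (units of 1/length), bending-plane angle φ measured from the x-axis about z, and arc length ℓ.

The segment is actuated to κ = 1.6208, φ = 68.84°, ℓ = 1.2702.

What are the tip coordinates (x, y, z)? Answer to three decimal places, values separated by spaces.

0.327 0.845 0.545

θ = κ·ℓ = 1.6208 × 1.2702 = 2.05874 rad
ρ = (1 − cos θ)/κ = (1 − -0.46881)/1.6208 = 0.90623
z = sin θ / κ = 0.88330/1.6208 = 0.54498
x = ρ cos φ = 0.90623 × cos(68.84°) = 0.32712
y = ρ sin φ = 0.90623 × sin(68.84°) = 0.84512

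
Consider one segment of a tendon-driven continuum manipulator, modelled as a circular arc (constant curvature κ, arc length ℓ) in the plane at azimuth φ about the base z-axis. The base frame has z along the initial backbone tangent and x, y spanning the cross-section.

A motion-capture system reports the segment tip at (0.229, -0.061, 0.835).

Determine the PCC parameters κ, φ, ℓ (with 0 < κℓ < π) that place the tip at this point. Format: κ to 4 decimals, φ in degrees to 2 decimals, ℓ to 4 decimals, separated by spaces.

0.6291 345.08 0.8791

ρ = √(x²+y²) = √(0.229² + -0.061²) = 0.23699
φ = atan2(y, x) mod 360° = atan2(-0.061, 0.229) = 345.0842°
|p|² = ρ² + z² = 0.23699² + 0.835² = 0.75339
κ = 2ρ / |p|² = 2×0.23699 / 0.75339 = 0.62912
θ = 2·atan2(ρ, z) = 2·atan2(0.23699, 0.835) = 0.55309 rad
ℓ = θ/κ = 0.55309/0.62912 = 0.87914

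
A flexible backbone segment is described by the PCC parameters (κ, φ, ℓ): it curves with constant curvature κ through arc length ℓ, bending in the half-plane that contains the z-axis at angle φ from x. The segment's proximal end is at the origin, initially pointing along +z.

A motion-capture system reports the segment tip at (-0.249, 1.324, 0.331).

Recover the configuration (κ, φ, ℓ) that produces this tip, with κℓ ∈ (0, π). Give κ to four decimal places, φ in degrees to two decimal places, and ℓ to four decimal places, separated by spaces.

1.4000 100.65 1.8998

ρ = √(x²+y²) = √(-0.249² + 1.324²) = 1.34721
φ = atan2(y, x) mod 360° = atan2(1.324, -0.249) = 100.6510°
|p|² = ρ² + z² = 1.34721² + 0.331² = 1.92454
κ = 2ρ / |p|² = 2×1.34721 / 1.92454 = 1.40004
θ = 2·atan2(ρ, z) = 2·atan2(1.34721, 0.331) = 2.65975 rad
ℓ = θ/κ = 2.65975/1.40004 = 1.89977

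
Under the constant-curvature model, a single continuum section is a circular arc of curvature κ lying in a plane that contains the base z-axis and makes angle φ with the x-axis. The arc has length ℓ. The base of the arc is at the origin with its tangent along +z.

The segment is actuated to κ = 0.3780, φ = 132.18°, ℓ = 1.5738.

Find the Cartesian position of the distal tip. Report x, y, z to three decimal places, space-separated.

θ = κ·ℓ = 0.3780 × 1.5738 = 0.59490 rad
ρ = (1 − cos θ)/κ = (1 − 0.82821)/0.3780 = 0.45448
z = sin θ / κ = 0.56042/0.3780 = 1.48260
x = ρ cos φ = 0.45448 × cos(132.18°) = -0.30517
y = ρ sin φ = 0.45448 × sin(132.18°) = 0.33679

-0.305 0.337 1.483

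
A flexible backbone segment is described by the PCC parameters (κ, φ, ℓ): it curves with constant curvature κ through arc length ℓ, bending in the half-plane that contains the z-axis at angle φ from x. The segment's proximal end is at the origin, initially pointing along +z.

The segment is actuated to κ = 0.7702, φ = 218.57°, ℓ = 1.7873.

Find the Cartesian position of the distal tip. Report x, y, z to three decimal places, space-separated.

θ = κ·ℓ = 0.7702 × 1.7873 = 1.37658 rad
ρ = (1 − cos θ)/κ = (1 − 0.19300)/0.7702 = 1.04778
z = sin θ / κ = 0.98120/0.7702 = 1.27395
x = ρ cos φ = 1.04778 × cos(218.57°) = -0.81920
y = ρ sin φ = 1.04778 × sin(218.57°) = -0.65326

-0.819 -0.653 1.274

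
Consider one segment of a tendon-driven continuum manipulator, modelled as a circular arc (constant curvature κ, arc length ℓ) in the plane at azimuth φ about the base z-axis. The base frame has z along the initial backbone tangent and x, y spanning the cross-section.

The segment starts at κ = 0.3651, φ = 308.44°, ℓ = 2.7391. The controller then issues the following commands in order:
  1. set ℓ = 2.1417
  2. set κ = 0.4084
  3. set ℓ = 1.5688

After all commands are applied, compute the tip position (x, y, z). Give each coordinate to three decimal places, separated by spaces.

initial: κ=0.3651, φ=308.44°, ℓ=2.7391
cmd 1: set ℓ=2.1417 → (κ,φ,ℓ)=(0.3651,308.44°,2.1417) → tip=(0.4946,-0.6231,1.9300)
cmd 2: set κ=0.4084 → (κ,φ,ℓ)=(0.4084,308.44°,2.1417) → tip=(0.5461,-0.6880,1.8789)
cmd 3: set ℓ=1.5688 → (κ,φ,ℓ)=(0.4084,308.44°,1.5688) → tip=(0.3019,-0.3804,1.4637)

0.302 -0.380 1.464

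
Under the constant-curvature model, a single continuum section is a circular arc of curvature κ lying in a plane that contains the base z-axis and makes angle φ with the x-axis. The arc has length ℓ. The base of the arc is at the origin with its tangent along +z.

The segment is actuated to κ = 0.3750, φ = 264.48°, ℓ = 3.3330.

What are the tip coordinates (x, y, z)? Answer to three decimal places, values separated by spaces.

θ = κ·ℓ = 0.3750 × 3.3330 = 1.24988 rad
ρ = (1 − cos θ)/κ = (1 − 0.31544)/0.3750 = 1.82549
z = sin θ / κ = 0.94895/0.3750 = 2.53052
x = ρ cos φ = 1.82549 × cos(264.48°) = -0.17560
y = ρ sin φ = 1.82549 × sin(264.48°) = -1.81703

-0.176 -1.817 2.531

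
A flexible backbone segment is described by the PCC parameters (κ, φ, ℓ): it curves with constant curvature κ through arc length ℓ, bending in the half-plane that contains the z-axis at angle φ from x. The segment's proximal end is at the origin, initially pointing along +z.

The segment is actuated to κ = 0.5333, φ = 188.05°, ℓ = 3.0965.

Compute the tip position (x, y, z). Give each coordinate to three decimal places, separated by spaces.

θ = κ·ℓ = 0.5333 × 3.0965 = 1.65136 rad
ρ = (1 − cos θ)/κ = (1 − -0.08048)/0.5333 = 2.02603
z = sin θ / κ = 0.99676/0.5333 = 1.86903
x = ρ cos φ = 2.02603 × cos(188.05°) = -2.00606
y = ρ sin φ = 2.02603 × sin(188.05°) = -0.28372

-2.006 -0.284 1.869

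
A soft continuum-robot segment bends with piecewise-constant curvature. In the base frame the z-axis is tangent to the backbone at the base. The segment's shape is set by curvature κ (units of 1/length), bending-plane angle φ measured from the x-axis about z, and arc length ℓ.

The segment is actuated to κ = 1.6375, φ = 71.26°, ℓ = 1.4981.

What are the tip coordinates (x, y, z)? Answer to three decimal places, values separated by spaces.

0.348 1.025 0.388

θ = κ·ℓ = 1.6375 × 1.4981 = 2.45314 rad
ρ = (1 − cos θ)/κ = (1 − -0.77223)/1.6375 = 1.08228
z = sin θ / κ = 0.63534/1.6375 = 0.38800
x = ρ cos φ = 1.08228 × cos(71.26°) = 0.34771
y = ρ sin φ = 1.08228 × sin(71.26°) = 1.02490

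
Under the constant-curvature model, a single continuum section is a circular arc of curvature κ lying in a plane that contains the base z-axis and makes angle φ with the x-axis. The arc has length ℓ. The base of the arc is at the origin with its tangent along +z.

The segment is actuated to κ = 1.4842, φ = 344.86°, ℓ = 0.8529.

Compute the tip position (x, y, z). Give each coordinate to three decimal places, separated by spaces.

0.455 -0.123 0.643

θ = κ·ℓ = 1.4842 × 0.8529 = 1.26587 rad
ρ = (1 − cos θ)/κ = (1 − 0.30022)/1.4842 = 0.47149
z = sin θ / κ = 0.95387/1.4842 = 0.64268
x = ρ cos φ = 0.47149 × cos(344.86°) = 0.45512
y = ρ sin φ = 0.47149 × sin(344.86°) = -0.12314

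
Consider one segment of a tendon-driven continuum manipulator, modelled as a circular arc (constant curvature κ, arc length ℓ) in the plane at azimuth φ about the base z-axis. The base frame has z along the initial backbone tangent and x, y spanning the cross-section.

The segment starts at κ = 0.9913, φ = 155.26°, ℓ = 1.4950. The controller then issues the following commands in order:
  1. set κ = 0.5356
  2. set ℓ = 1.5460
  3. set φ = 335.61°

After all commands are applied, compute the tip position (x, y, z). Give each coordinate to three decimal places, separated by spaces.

0.550 -0.250 1.375

initial: κ=0.9913, φ=155.26°, ℓ=1.4950
cmd 1: set κ=0.5356 → (κ,φ,ℓ)=(0.5356,155.26°,1.4950) → tip=(-0.5152,0.2374,1.3403)
cmd 2: set ℓ=1.5460 → (κ,φ,ℓ)=(0.5356,155.26°,1.5460) → tip=(-0.5489,0.2529,1.3753)
cmd 3: set φ=335.61° → (κ,φ,ℓ)=(0.5356,335.61°,1.5460) → tip=(0.5504,-0.2496,1.3753)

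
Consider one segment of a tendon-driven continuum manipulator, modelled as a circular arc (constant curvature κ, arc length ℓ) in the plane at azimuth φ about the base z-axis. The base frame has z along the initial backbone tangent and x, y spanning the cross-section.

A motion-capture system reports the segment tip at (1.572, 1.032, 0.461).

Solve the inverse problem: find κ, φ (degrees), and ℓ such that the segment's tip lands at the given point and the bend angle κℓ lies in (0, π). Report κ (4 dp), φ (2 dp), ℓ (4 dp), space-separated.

1.0033 33.28 2.6521

ρ = √(x²+y²) = √(1.572² + 1.032²) = 1.88048
φ = atan2(y, x) mod 360° = atan2(1.032, 1.572) = 33.2844°
|p|² = ρ² + z² = 1.88048² + 0.461² = 3.74873
κ = 2ρ / |p|² = 2×1.88048 / 3.74873 = 1.00326
θ = 2·atan2(ρ, z) = 2·atan2(1.88048, 0.461) = 2.66077 rad
ℓ = θ/κ = 2.66077/1.00326 = 2.65212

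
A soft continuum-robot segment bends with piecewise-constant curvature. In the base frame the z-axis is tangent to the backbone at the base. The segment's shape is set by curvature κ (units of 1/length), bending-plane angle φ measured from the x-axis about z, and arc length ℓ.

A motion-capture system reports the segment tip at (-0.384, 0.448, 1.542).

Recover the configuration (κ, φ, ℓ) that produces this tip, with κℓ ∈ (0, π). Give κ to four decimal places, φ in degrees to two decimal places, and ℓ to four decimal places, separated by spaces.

ρ = √(x²+y²) = √(-0.384² + 0.448²) = 0.59005
φ = atan2(y, x) mod 360° = atan2(0.448, -0.384) = 130.6013°
|p|² = ρ² + z² = 0.59005² + 1.542² = 2.72592
κ = 2ρ / |p|² = 2×0.59005 / 2.72592 = 0.43292
θ = 2·atan2(ρ, z) = 2·atan2(0.59005, 1.542) = 0.73093 rad
ℓ = θ/κ = 0.73093/0.43292 = 1.68837

0.4329 130.60 1.6884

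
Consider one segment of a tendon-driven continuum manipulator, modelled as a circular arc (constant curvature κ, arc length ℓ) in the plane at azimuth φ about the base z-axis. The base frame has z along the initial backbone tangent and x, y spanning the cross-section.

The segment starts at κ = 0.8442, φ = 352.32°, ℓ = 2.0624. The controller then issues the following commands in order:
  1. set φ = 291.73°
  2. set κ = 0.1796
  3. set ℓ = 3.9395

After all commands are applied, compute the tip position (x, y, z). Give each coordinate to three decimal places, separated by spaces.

initial: κ=0.8442, φ=352.32°, ℓ=2.0624
cmd 1: set φ=291.73° → (κ,φ,ℓ)=(0.8442,291.73°,2.0624) → tip=(0.5129,-1.2868,1.1674)
cmd 2: set κ=0.1796 → (κ,φ,ℓ)=(0.1796,291.73°,2.0624) → tip=(0.1398,-0.3508,2.0156)
cmd 3: set ℓ=3.9395 → (κ,φ,ℓ)=(0.1796,291.73°,3.9395) → tip=(0.4948,-1.2415,3.6189)

0.495 -1.242 3.619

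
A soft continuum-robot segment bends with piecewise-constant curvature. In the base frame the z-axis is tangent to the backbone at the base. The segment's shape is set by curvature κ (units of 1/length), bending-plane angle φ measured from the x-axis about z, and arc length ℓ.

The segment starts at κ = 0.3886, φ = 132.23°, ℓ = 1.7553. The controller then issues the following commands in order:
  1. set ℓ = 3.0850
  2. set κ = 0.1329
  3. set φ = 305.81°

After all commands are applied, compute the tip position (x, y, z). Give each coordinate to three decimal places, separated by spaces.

initial: κ=0.3886, φ=132.23°, ℓ=1.7553
cmd 1: set ℓ=3.0850 → (κ,φ,ℓ)=(0.3886,132.23°,3.0850) → tip=(-1.1010,1.2129,2.3974)
cmd 2: set κ=0.1329 → (κ,φ,ℓ)=(0.1329,132.23°,3.0850) → tip=(-0.4191,0.4618,2.9993)
cmd 3: set φ=305.81° → (κ,φ,ℓ)=(0.1329,305.81°,3.0850) → tip=(0.3649,-0.5057,2.9993)

0.365 -0.506 2.999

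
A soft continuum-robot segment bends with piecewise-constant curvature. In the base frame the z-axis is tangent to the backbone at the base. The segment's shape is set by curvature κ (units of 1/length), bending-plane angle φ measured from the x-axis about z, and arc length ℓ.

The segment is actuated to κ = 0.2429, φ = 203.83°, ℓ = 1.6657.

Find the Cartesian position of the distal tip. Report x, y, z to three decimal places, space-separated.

θ = κ·ℓ = 0.2429 × 1.6657 = 0.40460 rad
ρ = (1 − cos θ)/κ = (1 − 0.91926)/0.2429 = 0.33240
z = sin θ / κ = 0.39365/0.2429 = 1.62062
x = ρ cos φ = 0.33240 × cos(203.83°) = -0.30406
y = ρ sin φ = 0.33240 × sin(203.83°) = -0.13430

-0.304 -0.134 1.621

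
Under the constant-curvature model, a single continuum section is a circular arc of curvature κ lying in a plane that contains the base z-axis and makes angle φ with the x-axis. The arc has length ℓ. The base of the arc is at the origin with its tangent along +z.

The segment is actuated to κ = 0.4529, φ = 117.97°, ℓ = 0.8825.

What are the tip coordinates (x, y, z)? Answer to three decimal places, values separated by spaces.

θ = κ·ℓ = 0.4529 × 0.8825 = 0.39968 rad
ρ = (1 − cos θ)/κ = (1 − 0.92118)/0.4529 = 0.17403
z = sin θ / κ = 0.38913/0.4529 = 0.85919
x = ρ cos φ = 0.17403 × cos(117.97°) = -0.08162
y = ρ sin φ = 0.17403 × sin(117.97°) = 0.15370

-0.082 0.154 0.859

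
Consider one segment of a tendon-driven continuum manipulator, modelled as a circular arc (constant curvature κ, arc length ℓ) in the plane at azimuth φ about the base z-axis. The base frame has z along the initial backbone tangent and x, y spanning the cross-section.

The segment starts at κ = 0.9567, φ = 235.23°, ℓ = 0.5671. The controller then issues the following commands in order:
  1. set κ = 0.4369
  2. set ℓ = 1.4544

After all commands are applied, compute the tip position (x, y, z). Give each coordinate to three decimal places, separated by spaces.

-0.255 -0.367 1.358

initial: κ=0.9567, φ=235.23°, ℓ=0.5671
cmd 1: set κ=0.4369 → (κ,φ,ℓ)=(0.4369,235.23°,0.5671) → tip=(-0.0399,-0.0574,0.5613)
cmd 2: set ℓ=1.4544 → (κ,φ,ℓ)=(0.4369,235.23°,1.4544) → tip=(-0.2548,-0.3670,1.3585)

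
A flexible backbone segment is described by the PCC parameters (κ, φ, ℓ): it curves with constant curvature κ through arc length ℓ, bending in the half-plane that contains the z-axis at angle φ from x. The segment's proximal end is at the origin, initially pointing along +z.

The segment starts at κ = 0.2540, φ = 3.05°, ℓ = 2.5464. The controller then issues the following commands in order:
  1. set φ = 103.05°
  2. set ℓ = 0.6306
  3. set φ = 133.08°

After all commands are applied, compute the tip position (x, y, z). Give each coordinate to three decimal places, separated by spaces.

-0.034 0.037 0.628

initial: κ=0.2540, φ=3.05°, ℓ=2.5464
cmd 1: set φ=103.05° → (κ,φ,ℓ)=(0.2540,103.05°,2.5464) → tip=(-0.1796,0.7746,2.3725)
cmd 2: set ℓ=0.6306 → (κ,φ,ℓ)=(0.2540,103.05°,0.6306) → tip=(-0.0114,0.0491,0.6279)
cmd 3: set φ=133.08° → (κ,φ,ℓ)=(0.2540,133.08°,0.6306) → tip=(-0.0344,0.0368,0.6279)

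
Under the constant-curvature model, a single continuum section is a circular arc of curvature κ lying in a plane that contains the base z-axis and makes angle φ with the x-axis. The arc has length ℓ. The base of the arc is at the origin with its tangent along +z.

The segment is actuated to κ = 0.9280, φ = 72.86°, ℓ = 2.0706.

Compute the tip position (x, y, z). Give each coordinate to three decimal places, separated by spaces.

0.427 1.384 1.012

θ = κ·ℓ = 0.9280 × 2.0706 = 1.92152 rad
ρ = (1 − cos θ)/κ = (1 − -0.34357)/0.9280 = 1.44782
z = sin θ / κ = 0.93913/0.9280 = 1.01199
x = ρ cos φ = 1.44782 × cos(72.86°) = 0.42668
y = ρ sin φ = 1.44782 × sin(72.86°) = 1.38352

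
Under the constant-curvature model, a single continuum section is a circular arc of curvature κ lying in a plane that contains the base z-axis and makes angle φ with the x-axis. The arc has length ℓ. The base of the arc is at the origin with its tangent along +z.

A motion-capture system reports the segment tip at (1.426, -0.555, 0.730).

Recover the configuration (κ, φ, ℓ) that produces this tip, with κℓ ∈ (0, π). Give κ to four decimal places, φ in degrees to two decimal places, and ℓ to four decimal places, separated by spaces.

1.0647 338.73 2.1145

ρ = √(x²+y²) = √(1.426² + -0.555²) = 1.53020
φ = atan2(y, x) mod 360° = atan2(-0.555, 1.426) = 338.7340°
|p|² = ρ² + z² = 1.53020² + 0.730² = 2.87440
κ = 2ρ / |p|² = 2×1.53020 / 2.87440 = 1.06471
θ = 2·atan2(ρ, z) = 2·atan2(1.53020, 0.730) = 2.25133 rad
ℓ = θ/κ = 2.25133/1.06471 = 2.11451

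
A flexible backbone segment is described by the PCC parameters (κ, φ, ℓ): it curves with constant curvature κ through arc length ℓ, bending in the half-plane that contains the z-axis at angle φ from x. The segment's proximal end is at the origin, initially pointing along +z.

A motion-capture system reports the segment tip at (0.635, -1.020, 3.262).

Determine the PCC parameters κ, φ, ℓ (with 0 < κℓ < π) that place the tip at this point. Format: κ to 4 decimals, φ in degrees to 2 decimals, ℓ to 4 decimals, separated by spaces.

ρ = √(x²+y²) = √(0.635² + -1.020²) = 1.20151
φ = atan2(y, x) mod 360° = atan2(-1.020, 0.635) = 301.9043°
|p|² = ρ² + z² = 1.20151² + 3.262² = 12.08427
κ = 2ρ / |p|² = 2×1.20151 / 12.08427 = 0.19886
θ = 2·atan2(ρ, z) = 2·atan2(1.20151, 3.262) = 0.70583 rad
ℓ = θ/κ = 0.70583/0.19886 = 3.54947

0.1989 301.90 3.5495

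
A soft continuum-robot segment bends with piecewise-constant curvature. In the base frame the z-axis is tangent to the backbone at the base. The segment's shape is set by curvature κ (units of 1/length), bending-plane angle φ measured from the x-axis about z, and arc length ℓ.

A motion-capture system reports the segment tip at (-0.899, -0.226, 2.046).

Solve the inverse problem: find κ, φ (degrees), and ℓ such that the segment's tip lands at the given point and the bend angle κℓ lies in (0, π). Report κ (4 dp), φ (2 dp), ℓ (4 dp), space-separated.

ρ = √(x²+y²) = √(-0.899² + -0.226²) = 0.92697
φ = atan2(y, x) mod 360° = atan2(-0.226, -0.899) = 194.1112°
|p|² = ρ² + z² = 0.92697² + 2.046² = 5.04539
κ = 2ρ / |p|² = 2×0.92697 / 5.04539 = 0.36745
θ = 2·atan2(ρ, z) = 2·atan2(0.92697, 2.046) = 0.85080 rad
ℓ = θ/κ = 0.85080/0.36745 = 2.31540

0.3675 194.11 2.3154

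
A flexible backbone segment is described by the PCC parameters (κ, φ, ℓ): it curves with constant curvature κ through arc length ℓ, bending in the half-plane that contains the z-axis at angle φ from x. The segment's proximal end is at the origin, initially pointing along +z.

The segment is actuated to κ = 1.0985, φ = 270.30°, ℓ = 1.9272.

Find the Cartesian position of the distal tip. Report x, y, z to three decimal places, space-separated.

0.007 -1.383 0.778

θ = κ·ℓ = 1.0985 × 1.9272 = 2.11703 rad
ρ = (1 − cos θ)/κ = (1 − -0.51947)/1.0985 = 1.38322
z = sin θ / κ = 0.85449/1.0985 = 0.77787
x = ρ cos φ = 1.38322 × cos(270.30°) = 0.00724
y = ρ sin φ = 1.38322 × sin(270.30°) = -1.38321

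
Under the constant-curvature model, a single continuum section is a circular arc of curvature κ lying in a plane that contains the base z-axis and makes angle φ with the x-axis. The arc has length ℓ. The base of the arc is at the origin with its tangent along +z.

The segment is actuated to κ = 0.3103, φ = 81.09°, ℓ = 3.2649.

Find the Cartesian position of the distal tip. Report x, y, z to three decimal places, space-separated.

θ = κ·ℓ = 0.3103 × 3.2649 = 1.01310 rad
ρ = (1 − cos θ)/κ = (1 − 0.52923)/0.3103 = 1.51713
z = sin θ / κ = 0.84848/0.3103 = 2.73437
x = ρ cos φ = 1.51713 × cos(81.09°) = 0.23498
y = ρ sin φ = 1.51713 × sin(81.09°) = 1.49882

0.235 1.499 2.734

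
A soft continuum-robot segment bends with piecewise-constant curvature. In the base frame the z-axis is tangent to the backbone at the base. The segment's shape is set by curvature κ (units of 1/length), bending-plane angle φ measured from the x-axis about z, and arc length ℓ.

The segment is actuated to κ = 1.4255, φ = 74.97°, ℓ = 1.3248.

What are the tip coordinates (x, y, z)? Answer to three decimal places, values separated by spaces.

0.239 0.889 0.666

θ = κ·ℓ = 1.4255 × 1.3248 = 1.88850 rad
ρ = (1 − cos θ)/κ = (1 − -0.31239)/1.4255 = 0.92065
z = sin θ / κ = 0.94995/1.4255 = 0.66640
x = ρ cos φ = 0.92065 × cos(74.97°) = 0.23875
y = ρ sin φ = 0.92065 × sin(74.97°) = 0.88916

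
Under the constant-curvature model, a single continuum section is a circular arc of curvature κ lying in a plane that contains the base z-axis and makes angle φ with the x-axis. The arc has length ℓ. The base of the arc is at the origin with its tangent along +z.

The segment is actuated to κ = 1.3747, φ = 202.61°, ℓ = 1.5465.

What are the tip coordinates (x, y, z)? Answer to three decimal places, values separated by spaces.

-1.025 -0.427 0.618

θ = κ·ℓ = 1.3747 × 1.5465 = 2.12597 rad
ρ = (1 − cos θ)/κ = (1 − -0.52709)/1.3747 = 1.11086
z = sin θ / κ = 0.84981/1.3747 = 0.61818
x = ρ cos φ = 1.11086 × cos(202.61°) = -1.02548
y = ρ sin φ = 1.11086 × sin(202.61°) = -0.42708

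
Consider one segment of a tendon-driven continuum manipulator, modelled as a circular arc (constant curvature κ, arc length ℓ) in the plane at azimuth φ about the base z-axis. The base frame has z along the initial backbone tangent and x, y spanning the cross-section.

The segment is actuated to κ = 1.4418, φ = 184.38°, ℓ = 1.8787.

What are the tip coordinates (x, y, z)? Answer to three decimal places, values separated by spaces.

θ = κ·ℓ = 1.4418 × 1.8787 = 2.70871 rad
ρ = (1 − cos θ)/κ = (1 − -0.90776)/1.4418 = 1.32318
z = sin θ / κ = 0.41949/1.4418 = 0.29095
x = ρ cos φ = 1.32318 × cos(184.38°) = -1.31932
y = ρ sin φ = 1.32318 × sin(184.38°) = -0.10105

-1.319 -0.101 0.291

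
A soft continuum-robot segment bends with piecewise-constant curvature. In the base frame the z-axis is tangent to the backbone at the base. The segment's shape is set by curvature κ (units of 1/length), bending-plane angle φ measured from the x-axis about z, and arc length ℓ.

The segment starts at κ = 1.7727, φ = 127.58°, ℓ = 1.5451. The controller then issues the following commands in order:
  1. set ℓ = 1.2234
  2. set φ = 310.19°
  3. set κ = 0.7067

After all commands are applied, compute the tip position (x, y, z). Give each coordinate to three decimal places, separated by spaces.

0.321 -0.379 1.077

initial: κ=1.7727, φ=127.58°, ℓ=1.5451
cmd 1: set ℓ=1.2234 → (κ,φ,ℓ)=(1.7727,127.58°,1.2234) → tip=(-0.5377,0.6987,0.4662)
cmd 2: set φ=310.19° → (κ,φ,ℓ)=(1.7727,310.19°,1.2234) → tip=(0.5690,-0.6735,0.4662)
cmd 3: set κ=0.7067 → (κ,φ,ℓ)=(0.7067,310.19°,1.2234) → tip=(0.3206,-0.3795,1.0766)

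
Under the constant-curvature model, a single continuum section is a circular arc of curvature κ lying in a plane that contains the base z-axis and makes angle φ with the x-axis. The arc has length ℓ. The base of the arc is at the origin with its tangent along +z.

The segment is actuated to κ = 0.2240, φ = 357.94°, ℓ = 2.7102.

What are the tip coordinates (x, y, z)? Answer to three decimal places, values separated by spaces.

θ = κ·ℓ = 0.2240 × 2.7102 = 0.60708 rad
ρ = (1 − cos θ)/κ = (1 − 0.82131)/0.2240 = 0.79770
z = sin θ / κ = 0.57048/0.2240 = 2.54677
x = ρ cos φ = 0.79770 × cos(357.94°) = 0.79719
y = ρ sin φ = 0.79770 × sin(357.94°) = -0.02867

0.797 -0.029 2.547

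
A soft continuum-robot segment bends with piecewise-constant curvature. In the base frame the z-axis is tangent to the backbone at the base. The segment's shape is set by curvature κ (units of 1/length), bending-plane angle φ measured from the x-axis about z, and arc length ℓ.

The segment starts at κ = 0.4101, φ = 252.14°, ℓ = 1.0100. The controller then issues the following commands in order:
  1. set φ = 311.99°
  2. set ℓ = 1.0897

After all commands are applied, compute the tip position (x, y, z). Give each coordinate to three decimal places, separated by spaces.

initial: κ=0.4101, φ=252.14°, ℓ=1.0100
cmd 1: set φ=311.99° → (κ,φ,ℓ)=(0.4101,311.99°,1.0100) → tip=(0.1379,-0.1533,0.9814)
cmd 2: set ℓ=1.0897 → (κ,φ,ℓ)=(0.4101,311.99°,1.0897) → tip=(0.1602,-0.1780,1.0538)

0.160 -0.178 1.054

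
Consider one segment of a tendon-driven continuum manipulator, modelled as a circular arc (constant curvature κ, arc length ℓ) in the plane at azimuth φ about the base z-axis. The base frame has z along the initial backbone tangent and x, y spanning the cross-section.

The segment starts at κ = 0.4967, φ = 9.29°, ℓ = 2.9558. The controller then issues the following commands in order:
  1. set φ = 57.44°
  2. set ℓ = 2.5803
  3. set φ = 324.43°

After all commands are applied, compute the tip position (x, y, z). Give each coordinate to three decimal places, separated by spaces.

1.171 -0.837 1.930

initial: κ=0.4967, φ=9.29°, ℓ=2.9558
cmd 1: set φ=57.44° → (κ,φ,ℓ)=(0.4967,57.44°,2.9558) → tip=(0.9725,1.5230,2.0027)
cmd 2: set ℓ=2.5803 → (κ,φ,ℓ)=(0.4967,57.44°,2.5803) → tip=(0.7746,1.2130,1.9297)
cmd 3: set φ=324.43° → (κ,φ,ℓ)=(0.4967,324.43°,2.5803) → tip=(1.1707,-0.8372,1.9297)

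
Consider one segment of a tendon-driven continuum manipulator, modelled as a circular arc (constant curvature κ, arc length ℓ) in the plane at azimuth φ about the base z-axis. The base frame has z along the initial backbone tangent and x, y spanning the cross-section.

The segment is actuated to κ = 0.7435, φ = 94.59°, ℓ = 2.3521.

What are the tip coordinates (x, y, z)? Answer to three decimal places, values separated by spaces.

-0.127 1.578 1.324

θ = κ·ℓ = 0.7435 × 2.3521 = 1.74879 rad
ρ = (1 − cos θ)/κ = (1 − -0.17705)/0.7435 = 1.58312
z = sin θ / κ = 0.98420/0.7435 = 1.32374
x = ρ cos φ = 1.58312 × cos(94.59°) = -0.12669
y = ρ sin φ = 1.58312 × sin(94.59°) = 1.57805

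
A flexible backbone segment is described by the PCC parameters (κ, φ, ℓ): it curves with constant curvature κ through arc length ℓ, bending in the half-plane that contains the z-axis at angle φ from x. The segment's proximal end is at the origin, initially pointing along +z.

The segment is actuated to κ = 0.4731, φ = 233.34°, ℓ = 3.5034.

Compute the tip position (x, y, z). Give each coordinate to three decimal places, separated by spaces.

-1.371 -1.842 2.106

θ = κ·ℓ = 0.4731 × 3.5034 = 1.65746 rad
ρ = (1 − cos θ)/κ = (1 − -0.08655)/0.4731 = 2.29667
z = sin θ / κ = 0.99625/0.4731 = 2.10579
x = ρ cos φ = 2.29667 × cos(233.34°) = -1.37126
y = ρ sin φ = 2.29667 × sin(233.34°) = -1.84237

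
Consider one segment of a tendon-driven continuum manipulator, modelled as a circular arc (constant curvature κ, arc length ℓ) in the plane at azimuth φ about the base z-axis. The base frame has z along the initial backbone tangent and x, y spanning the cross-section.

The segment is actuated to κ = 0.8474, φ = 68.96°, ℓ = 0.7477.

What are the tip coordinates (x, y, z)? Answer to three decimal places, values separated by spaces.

θ = κ·ℓ = 0.8474 × 0.7477 = 0.63360 rad
ρ = (1 − cos θ)/κ = (1 − 0.80590)/0.8474 = 0.22905
z = sin θ / κ = 0.59205/0.8474 = 0.69867
x = ρ cos φ = 0.22905 × cos(68.96°) = 0.08223
y = ρ sin φ = 0.22905 × sin(68.96°) = 0.21378

0.082 0.214 0.699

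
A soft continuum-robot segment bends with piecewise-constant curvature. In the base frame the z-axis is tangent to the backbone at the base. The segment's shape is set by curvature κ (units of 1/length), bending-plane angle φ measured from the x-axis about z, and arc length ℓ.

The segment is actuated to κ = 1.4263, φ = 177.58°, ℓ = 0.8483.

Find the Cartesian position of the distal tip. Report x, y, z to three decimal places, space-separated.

θ = κ·ℓ = 1.4263 × 0.8483 = 1.20993 rad
ρ = (1 − cos θ)/κ = (1 − 0.35308)/1.4263 = 0.45356
z = sin θ / κ = 0.93559/1.4263 = 0.65596
x = ρ cos φ = 0.45356 × cos(177.58°) = -0.45316
y = ρ sin φ = 0.45356 × sin(177.58°) = 0.01915

-0.453 0.019 0.656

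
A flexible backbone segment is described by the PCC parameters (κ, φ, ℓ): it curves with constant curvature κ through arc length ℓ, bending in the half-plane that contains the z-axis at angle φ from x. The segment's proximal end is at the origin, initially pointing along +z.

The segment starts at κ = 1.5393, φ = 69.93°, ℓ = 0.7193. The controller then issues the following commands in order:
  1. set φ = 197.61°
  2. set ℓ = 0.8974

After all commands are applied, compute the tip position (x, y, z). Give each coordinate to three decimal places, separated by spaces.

initial: κ=1.5393, φ=69.93°, ℓ=0.7193
cmd 1: set φ=197.61° → (κ,φ,ℓ)=(1.5393,197.61°,0.7193) → tip=(-0.3423,-0.1087,0.5811)
cmd 2: set ℓ=0.8974 → (κ,φ,ℓ)=(1.5393,197.61°,0.8974) → tip=(-0.5026,-0.1595,0.6380)

-0.503 -0.160 0.638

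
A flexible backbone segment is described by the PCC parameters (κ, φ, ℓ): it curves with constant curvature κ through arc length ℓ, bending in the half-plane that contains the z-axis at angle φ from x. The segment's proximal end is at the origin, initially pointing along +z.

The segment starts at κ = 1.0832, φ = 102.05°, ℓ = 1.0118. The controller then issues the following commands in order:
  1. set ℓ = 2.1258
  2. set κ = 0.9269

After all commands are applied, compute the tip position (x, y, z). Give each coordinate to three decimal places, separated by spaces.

initial: κ=1.0832, φ=102.05°, ℓ=1.0118
cmd 1: set ℓ=2.1258 → (κ,φ,ℓ)=(1.0832,102.05°,2.1258) → tip=(-0.3215,1.5062,0.6868)
cmd 2: set κ=0.9269 → (κ,φ,ℓ)=(0.9269,102.05°,2.1258) → tip=(-0.3129,1.4656,0.9939)

-0.313 1.466 0.994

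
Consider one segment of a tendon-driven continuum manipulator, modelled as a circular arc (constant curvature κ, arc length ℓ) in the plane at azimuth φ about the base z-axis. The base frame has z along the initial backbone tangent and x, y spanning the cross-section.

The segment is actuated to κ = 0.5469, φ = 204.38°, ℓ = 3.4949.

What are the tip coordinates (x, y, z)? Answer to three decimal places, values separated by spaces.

θ = κ·ℓ = 0.5469 × 3.4949 = 1.91136 rad
ρ = (1 − cos θ)/κ = (1 − -0.33402)/0.5469 = 2.43924
z = sin θ / κ = 0.94257/0.5469 = 1.72347
x = ρ cos φ = 2.43924 × cos(204.38°) = -2.22173
y = ρ sin φ = 2.43924 × sin(204.38°) = -1.00688

-2.222 -1.007 1.723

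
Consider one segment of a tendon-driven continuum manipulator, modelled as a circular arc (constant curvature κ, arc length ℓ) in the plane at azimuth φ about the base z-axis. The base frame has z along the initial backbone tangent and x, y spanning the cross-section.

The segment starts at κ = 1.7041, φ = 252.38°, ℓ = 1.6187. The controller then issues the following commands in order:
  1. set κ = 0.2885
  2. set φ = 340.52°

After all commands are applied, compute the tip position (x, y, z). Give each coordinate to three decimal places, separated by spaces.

initial: κ=1.7041, φ=252.38°, ℓ=1.6187
cmd 1: set κ=0.2885 → (κ,φ,ℓ)=(0.2885,252.38°,1.6187) → tip=(-0.1123,-0.3537,1.5605)
cmd 2: set φ=340.52° → (κ,φ,ℓ)=(0.2885,340.52°,1.6187) → tip=(0.3499,-0.1238,1.5605)

0.350 -0.124 1.561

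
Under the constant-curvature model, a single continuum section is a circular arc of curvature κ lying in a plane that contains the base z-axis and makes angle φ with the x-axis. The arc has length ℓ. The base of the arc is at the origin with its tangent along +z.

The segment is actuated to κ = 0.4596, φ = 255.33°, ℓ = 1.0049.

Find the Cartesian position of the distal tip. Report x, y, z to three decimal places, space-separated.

-0.058 -0.221 0.970

θ = κ·ℓ = 0.4596 × 1.0049 = 0.46185 rad
ρ = (1 − cos θ)/κ = (1 − 0.89523)/0.4596 = 0.22796
z = sin θ / κ = 0.44561/0.4596 = 0.96955
x = ρ cos φ = 0.22796 × cos(255.33°) = -0.05773
y = ρ sin φ = 0.22796 × sin(255.33°) = -0.22053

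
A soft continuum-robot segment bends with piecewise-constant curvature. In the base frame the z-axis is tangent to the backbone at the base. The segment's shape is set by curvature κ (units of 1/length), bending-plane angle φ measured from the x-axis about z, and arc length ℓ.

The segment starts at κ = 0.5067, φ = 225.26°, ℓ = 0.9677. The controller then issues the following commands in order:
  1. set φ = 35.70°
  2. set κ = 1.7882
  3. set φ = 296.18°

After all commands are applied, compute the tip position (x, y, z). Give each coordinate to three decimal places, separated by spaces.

0.286 -0.582 0.552

initial: κ=0.5067, φ=225.26°, ℓ=0.9677
cmd 1: set φ=35.70° → (κ,φ,ℓ)=(0.5067,35.70°,0.9677) → tip=(0.1888,0.1357,0.9294)
cmd 2: set κ=1.7882 → (κ,φ,ℓ)=(1.7882,35.70°,0.9677) → tip=(0.5263,0.3782,0.5521)
cmd 3: set φ=296.18° → (κ,φ,ℓ)=(1.7882,296.18°,0.9677) → tip=(0.2859,-0.5816,0.5521)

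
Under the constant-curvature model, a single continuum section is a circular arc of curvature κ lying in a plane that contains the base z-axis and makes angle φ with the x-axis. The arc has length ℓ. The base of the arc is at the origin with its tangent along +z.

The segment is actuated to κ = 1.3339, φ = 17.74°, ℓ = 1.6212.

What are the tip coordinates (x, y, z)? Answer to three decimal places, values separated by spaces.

1.112 0.356 0.622

θ = κ·ℓ = 1.3339 × 1.6212 = 2.16252 rad
ρ = (1 − cos θ)/κ = (1 − -0.55779)/1.3339 = 1.16785
z = sin θ / κ = 0.82998/1.3339 = 0.62222
x = ρ cos φ = 1.16785 × cos(17.74°) = 1.11231
y = ρ sin φ = 1.16785 × sin(17.74°) = 0.35584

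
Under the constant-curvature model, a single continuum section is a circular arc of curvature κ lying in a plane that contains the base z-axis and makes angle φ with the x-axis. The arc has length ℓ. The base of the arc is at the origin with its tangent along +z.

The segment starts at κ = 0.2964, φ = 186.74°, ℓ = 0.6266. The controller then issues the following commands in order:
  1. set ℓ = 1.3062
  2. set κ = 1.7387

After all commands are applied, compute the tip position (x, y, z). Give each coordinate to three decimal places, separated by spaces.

initial: κ=0.2964, φ=186.74°, ℓ=0.6266
cmd 1: set ℓ=1.3062 → (κ,φ,ℓ)=(0.2964,186.74°,1.3062) → tip=(-0.2480,-0.0293,1.2738)
cmd 2: set κ=1.7387 → (κ,φ,ℓ)=(1.7387,186.74°,1.3062) → tip=(-0.9393,-0.1110,0.4398)

-0.939 -0.111 0.440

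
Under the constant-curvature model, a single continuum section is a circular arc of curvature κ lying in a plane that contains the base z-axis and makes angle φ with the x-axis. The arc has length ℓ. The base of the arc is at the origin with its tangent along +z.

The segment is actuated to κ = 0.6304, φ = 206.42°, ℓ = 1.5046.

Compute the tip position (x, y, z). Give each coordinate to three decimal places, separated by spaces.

-0.593 -0.294 1.289

θ = κ·ℓ = 0.6304 × 1.5046 = 0.94850 rad
ρ = (1 − cos θ)/κ = (1 − 0.58290)/0.6304 = 0.66164
z = sin θ / κ = 0.81254/0.6304 = 1.28893
x = ρ cos φ = 0.66164 × cos(206.42°) = -0.59254
y = ρ sin φ = 0.66164 × sin(206.42°) = -0.29439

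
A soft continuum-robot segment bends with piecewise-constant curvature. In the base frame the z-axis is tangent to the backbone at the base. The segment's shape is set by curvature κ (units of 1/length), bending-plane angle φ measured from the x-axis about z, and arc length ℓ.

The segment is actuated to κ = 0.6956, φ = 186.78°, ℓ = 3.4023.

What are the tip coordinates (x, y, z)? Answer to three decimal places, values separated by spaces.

-2.447 -0.291 1.006

θ = κ·ℓ = 0.6956 × 3.4023 = 2.36664 rad
ρ = (1 − cos θ)/κ = (1 − -0.71445)/0.6956 = 2.46471
z = sin θ / κ = 0.69968/0.6956 = 1.00587
x = ρ cos φ = 2.46471 × cos(186.78°) = -2.44748
y = ρ sin φ = 2.46471 × sin(186.78°) = -0.29098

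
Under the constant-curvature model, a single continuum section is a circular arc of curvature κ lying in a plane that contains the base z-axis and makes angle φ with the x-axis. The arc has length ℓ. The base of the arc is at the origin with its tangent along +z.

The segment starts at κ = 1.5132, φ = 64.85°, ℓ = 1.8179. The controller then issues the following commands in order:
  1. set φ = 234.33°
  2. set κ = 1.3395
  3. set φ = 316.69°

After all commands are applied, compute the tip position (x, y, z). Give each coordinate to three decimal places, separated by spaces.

0.956 -0.902 0.485

initial: κ=1.5132, φ=64.85°, ℓ=1.8179
cmd 1: set φ=234.33° → (κ,φ,ℓ)=(1.5132,234.33°,1.8179) → tip=(-0.7417,-1.0333,0.2517)
cmd 2: set κ=1.3395 → (κ,φ,ℓ)=(1.3395,234.33°,1.8179) → tip=(-0.7664,-1.0678,0.4846)
cmd 3: set φ=316.69° → (κ,φ,ℓ)=(1.3395,316.69°,1.8179) → tip=(0.9564,-0.9016,0.4846)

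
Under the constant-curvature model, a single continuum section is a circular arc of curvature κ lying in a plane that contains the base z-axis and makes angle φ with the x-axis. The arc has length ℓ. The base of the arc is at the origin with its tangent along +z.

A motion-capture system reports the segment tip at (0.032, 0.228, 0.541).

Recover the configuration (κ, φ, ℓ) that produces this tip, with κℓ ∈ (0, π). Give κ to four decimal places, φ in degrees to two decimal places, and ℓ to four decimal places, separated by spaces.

1.3320 82.01 0.6041

ρ = √(x²+y²) = √(0.032² + 0.228²) = 0.23023
φ = atan2(y, x) mod 360° = atan2(0.228, 0.032) = 82.0107°
|p|² = ρ² + z² = 0.23023² + 0.541² = 0.34569
κ = 2ρ / |p|² = 2×0.23023 / 0.34569 = 1.33203
θ = 2·atan2(ρ, z) = 2·atan2(0.23023, 0.541) = 0.80471 rad
ℓ = θ/κ = 0.80471/1.33203 = 0.60412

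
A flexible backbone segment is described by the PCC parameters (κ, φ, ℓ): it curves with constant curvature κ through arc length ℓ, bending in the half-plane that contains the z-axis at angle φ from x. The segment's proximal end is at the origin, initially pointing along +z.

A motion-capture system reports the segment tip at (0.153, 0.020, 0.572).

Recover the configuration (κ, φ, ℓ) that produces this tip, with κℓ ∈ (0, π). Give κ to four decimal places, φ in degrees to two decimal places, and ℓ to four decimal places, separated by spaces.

ρ = √(x²+y²) = √(0.153² + 0.020²) = 0.15430
φ = atan2(y, x) mod 360° = atan2(0.020, 0.153) = 7.4474°
|p|² = ρ² + z² = 0.15430² + 0.572² = 0.35099
κ = 2ρ / |p|² = 2×0.15430 / 0.35099 = 0.87923
θ = 2·atan2(ρ, z) = 2·atan2(0.15430, 0.572) = 0.52697 rad
ℓ = θ/κ = 0.52697/0.87923 = 0.59936

0.8792 7.45 0.5994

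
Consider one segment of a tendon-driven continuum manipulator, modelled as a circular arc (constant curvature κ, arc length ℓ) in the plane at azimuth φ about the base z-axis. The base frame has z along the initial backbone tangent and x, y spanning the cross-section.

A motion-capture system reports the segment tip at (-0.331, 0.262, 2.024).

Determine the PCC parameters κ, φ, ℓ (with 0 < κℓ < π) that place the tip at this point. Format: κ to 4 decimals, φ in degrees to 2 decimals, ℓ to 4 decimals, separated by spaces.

ρ = √(x²+y²) = √(-0.331² + 0.262²) = 0.42214
φ = atan2(y, x) mod 360° = atan2(0.262, -0.331) = 141.6369°
|p|² = ρ² + z² = 0.42214² + 2.024² = 4.27478
κ = 2ρ / |p|² = 2×0.42214 / 4.27478 = 0.19750
θ = 2·atan2(ρ, z) = 2·atan2(0.42214, 2.024) = 0.41124 rad
ℓ = θ/κ = 0.41124/0.19750 = 2.08220

0.1975 141.64 2.0822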